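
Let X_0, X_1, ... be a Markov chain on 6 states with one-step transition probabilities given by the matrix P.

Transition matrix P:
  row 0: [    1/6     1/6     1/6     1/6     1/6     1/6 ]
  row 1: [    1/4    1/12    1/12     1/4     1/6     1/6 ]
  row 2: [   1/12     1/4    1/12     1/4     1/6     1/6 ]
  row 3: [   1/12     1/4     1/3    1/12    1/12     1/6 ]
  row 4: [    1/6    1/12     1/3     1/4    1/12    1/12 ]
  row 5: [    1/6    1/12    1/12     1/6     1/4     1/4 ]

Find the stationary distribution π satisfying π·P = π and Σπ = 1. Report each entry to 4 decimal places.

Balance equations π_j = Σ_i π_i·P[i][j]:
  π_0 = 1/6·π_0 + 1/4·π_1 + 1/12·π_2 + 1/12·π_3 + 1/6·π_4 + 1/6·π_5
  π_1 = 1/6·π_0 + 1/12·π_1 + 1/4·π_2 + 1/4·π_3 + 1/12·π_4 + 1/12·π_5
  π_2 = 1/6·π_0 + 1/12·π_1 + 1/12·π_2 + 1/3·π_3 + 1/3·π_4 + 1/12·π_5
  π_3 = 1/6·π_0 + 1/4·π_1 + 1/4·π_2 + 1/12·π_3 + 1/4·π_4 + 1/6·π_5
  π_4 = 1/6·π_0 + 1/6·π_1 + 1/6·π_2 + 1/12·π_3 + 1/12·π_4 + 1/4·π_5
  normalize: π_0 + π_1 + π_2 + π_3 + π_4 + π_5 = 1
Solving the linear system gives exactly π = [11695/78638, 24841/157276, 28569/157276, 7536/39319, 11955/78638, 13211/78638].

π = [0.1487, 0.1579, 0.1816, 0.1917, 0.1520, 0.1680]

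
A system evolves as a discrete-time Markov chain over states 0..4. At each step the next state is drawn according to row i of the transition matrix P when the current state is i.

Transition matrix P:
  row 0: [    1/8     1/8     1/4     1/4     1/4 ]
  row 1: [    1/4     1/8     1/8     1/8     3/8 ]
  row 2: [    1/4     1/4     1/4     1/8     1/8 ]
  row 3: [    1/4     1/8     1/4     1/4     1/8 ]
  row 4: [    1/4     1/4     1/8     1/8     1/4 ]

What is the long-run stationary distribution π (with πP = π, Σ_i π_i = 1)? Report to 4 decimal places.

π = [0.2222, 0.1781, 0.1995, 0.1746, 0.2255]

Balance equations π_j = Σ_i π_i·P[i][j]:
  π_0 = 1/8·π_0 + 1/4·π_1 + 1/4·π_2 + 1/4·π_3 + 1/4·π_4
  π_1 = 1/8·π_0 + 1/8·π_1 + 1/4·π_2 + 1/8·π_3 + 1/4·π_4
  π_2 = 1/4·π_0 + 1/8·π_1 + 1/4·π_2 + 1/4·π_3 + 1/8·π_4
  π_3 = 1/4·π_0 + 1/8·π_1 + 1/8·π_2 + 1/4·π_3 + 1/8·π_4
  normalize: π_0 + π_1 + π_2 + π_3 + π_4 = 1
Solving the linear system gives exactly π = [2/9, 101/567, 88/441, 11/63, 895/3969].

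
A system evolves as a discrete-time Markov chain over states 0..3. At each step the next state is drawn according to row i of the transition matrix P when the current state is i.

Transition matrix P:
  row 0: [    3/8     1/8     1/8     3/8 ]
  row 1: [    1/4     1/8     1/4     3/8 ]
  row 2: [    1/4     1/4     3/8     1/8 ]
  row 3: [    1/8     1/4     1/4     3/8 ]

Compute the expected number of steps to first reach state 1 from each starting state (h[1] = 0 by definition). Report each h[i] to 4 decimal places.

h = [5.1948, 0.0000, 4.5714, 4.4675]

First-step conditioning: h[1] = 0; for i ≠ 1, h[i] = 1 + Σ_k P[i][k]·h[k].
  h[0] = 1 + 3/8·h[0] + 1/8·h[2] + 3/8·h[3]
  h[2] = 1 + 1/4·h[0] + 3/8·h[2] + 1/8·h[3]
  h[3] = 1 + 1/8·h[0] + 1/4·h[2] + 3/8·h[3]
Solving the 3×3 linear system over states ≠ 1 gives exactly h = [400/77, 0, 32/7, 344/77] (h[1] = 0 is the target).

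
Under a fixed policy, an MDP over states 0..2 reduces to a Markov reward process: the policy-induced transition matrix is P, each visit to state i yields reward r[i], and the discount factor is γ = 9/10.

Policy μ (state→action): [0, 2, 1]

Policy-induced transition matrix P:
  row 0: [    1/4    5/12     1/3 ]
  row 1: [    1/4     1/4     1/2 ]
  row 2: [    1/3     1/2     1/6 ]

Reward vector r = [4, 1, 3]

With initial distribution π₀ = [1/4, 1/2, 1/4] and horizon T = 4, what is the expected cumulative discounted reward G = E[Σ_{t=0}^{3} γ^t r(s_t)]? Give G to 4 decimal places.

G = 8.4203

t=0: π = [0.2500, 0.5000, 0.2500], E[r] = 2.2500, γ^t·E[r] = 2.250000, running G = 2.250000
t=1: π = [0.2708, 0.3542, 0.3750], E[r] = 2.5625, γ^t·E[r] = 2.306250, running G = 4.556250
t=2: π = [0.2813, 0.3889, 0.3299], E[r] = 2.5035, γ^t·E[r] = 2.027813, running G = 6.584063
t=3: π = [0.2775, 0.3793, 0.3432], E[r] = 2.5188, γ^t·E[r] = 1.836211, running G = 8.420273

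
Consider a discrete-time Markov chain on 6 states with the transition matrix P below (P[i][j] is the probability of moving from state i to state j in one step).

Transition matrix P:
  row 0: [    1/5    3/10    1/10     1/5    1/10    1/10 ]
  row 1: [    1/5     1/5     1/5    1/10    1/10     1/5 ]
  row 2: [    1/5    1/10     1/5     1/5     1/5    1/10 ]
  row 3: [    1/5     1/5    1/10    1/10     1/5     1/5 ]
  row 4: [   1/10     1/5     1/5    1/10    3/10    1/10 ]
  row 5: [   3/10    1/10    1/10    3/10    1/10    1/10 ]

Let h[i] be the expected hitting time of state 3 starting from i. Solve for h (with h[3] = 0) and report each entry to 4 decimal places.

First-step conditioning: h[3] = 0; for i ≠ 3, h[i] = 1 + Σ_k P[i][k]·h[k].
  h[0] = 1 + 1/5·h[0] + 3/10·h[1] + 1/10·h[2] + 1/10·h[4] + 1/10·h[5]
  h[1] = 1 + 1/5·h[0] + 1/5·h[1] + 1/5·h[2] + 1/10·h[4] + 1/5·h[5]
  h[2] = 1 + 1/5·h[0] + 1/10·h[1] + 1/5·h[2] + 1/5·h[4] + 1/10·h[5]
  h[4] = 1 + 1/10·h[0] + 1/5·h[1] + 1/5·h[2] + 3/10·h[4] + 1/10·h[5]
  h[5] = 1 + 3/10·h[0] + 1/10·h[1] + 1/10·h[2] + 1/10·h[4] + 1/10·h[5]
Solving the 5×5 linear system over states ≠ 3 gives exactly h = [81220/14351, 87710/14351, 80810/14351, 0, 90510/14351, 71800/14351] (h[3] = 0 is the target).

h = [5.6595, 6.1118, 5.6310, 0.0000, 6.3069, 5.0031]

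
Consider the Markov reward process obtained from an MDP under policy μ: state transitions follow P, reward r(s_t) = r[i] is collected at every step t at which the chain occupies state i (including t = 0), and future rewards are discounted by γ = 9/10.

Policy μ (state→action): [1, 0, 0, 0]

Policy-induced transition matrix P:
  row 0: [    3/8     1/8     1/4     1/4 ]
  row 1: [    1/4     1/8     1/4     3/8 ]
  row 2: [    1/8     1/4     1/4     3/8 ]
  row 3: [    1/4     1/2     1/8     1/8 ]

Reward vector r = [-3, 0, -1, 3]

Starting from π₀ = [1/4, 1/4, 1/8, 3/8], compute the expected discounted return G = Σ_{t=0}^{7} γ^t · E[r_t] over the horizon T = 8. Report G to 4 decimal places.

t=0: π = [0.2500, 0.2500, 0.1250, 0.3750], E[r] = 0.2500, γ^t·E[r] = 0.250000, running G = 0.250000
t=1: π = [0.2656, 0.2813, 0.2031, 0.2500], E[r] = -0.2500, γ^t·E[r] = -0.225000, running G = 0.025000
t=2: π = [0.2578, 0.2441, 0.2188, 0.2793], E[r] = -0.1543, γ^t·E[r] = -0.124980, running G = -0.099980
t=3: π = [0.2549, 0.2571, 0.2151, 0.2729], E[r] = -0.1609, γ^t·E[r] = -0.117288, running G = -0.217268
t=4: π = [0.2550, 0.2542, 0.2159, 0.2749], E[r] = -0.1561, γ^t·E[r] = -0.102416, running G = -0.319684
t=5: π = [0.2549, 0.2551, 0.2156, 0.2744], E[r] = -0.1571, γ^t·E[r] = -0.092760, running G = -0.412443
t=6: π = [0.2549, 0.2549, 0.2157, 0.2745], E[r] = -0.1568, γ^t·E[r] = -0.083331, running G = -0.495775
t=7: π = [0.2549, 0.2549, 0.2157, 0.2745], E[r] = -0.1569, γ^t·E[r] = -0.075035, running G = -0.570809

G = -0.5708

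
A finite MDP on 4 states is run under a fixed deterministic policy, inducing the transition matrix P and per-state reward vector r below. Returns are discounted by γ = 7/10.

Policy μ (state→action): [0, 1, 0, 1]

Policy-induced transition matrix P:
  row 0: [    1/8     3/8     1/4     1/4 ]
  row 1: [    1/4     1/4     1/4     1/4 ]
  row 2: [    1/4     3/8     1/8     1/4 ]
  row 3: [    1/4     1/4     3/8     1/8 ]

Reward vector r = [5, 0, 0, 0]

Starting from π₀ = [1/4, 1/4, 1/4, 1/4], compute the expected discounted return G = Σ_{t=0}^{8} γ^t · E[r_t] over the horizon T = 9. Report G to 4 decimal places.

t=0: π = [0.2500, 0.2500, 0.2500, 0.2500], E[r] = 1.2500, γ^t·E[r] = 1.250000, running G = 1.250000
t=1: π = [0.2188, 0.3125, 0.2500, 0.2188], E[r] = 1.0938, γ^t·E[r] = 0.765625, running G = 2.015625
t=2: π = [0.2227, 0.3086, 0.2461, 0.2227], E[r] = 1.1133, γ^t·E[r] = 0.545508, running G = 2.561133
t=3: π = [0.2222, 0.3086, 0.2471, 0.2222], E[r] = 1.1108, γ^t·E[r] = 0.381018, running G = 2.942151
t=4: π = [0.2222, 0.3087, 0.2469, 0.2222], E[r] = 1.1111, γ^t·E[r] = 0.266786, running G = 3.208937
t=5: π = [0.2222, 0.3086, 0.2469, 0.2222], E[r] = 1.1111, γ^t·E[r] = 0.186744, running G = 3.395681
t=6: π = [0.2222, 0.3086, 0.2469, 0.2222], E[r] = 1.1111, γ^t·E[r] = 0.130721, running G = 3.526402
t=7: π = [0.2222, 0.3086, 0.2469, 0.2222], E[r] = 1.1111, γ^t·E[r] = 0.091505, running G = 3.617906
t=8: π = [0.2222, 0.3086, 0.2469, 0.2222], E[r] = 1.1111, γ^t·E[r] = 0.064053, running G = 3.681960

G = 3.6820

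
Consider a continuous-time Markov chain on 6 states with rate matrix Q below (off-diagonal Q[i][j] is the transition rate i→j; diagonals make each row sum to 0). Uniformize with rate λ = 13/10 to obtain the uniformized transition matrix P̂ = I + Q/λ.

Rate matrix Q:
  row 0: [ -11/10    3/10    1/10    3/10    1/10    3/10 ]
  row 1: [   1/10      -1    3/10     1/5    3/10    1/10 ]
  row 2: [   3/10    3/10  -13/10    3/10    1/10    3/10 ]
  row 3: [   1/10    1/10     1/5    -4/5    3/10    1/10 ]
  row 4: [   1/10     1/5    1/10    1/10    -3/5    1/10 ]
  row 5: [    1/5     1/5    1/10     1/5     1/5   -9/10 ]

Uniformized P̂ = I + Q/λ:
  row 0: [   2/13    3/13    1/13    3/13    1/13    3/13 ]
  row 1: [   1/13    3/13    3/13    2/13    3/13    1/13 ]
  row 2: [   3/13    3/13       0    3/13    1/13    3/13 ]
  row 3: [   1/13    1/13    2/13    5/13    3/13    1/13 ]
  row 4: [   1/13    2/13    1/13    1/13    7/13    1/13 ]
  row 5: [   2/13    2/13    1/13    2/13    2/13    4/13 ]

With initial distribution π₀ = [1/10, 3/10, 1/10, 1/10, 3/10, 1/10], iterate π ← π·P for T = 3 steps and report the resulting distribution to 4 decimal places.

t=0: π = [0.1000, 0.3000, 0.1000, 0.1000, 0.3000, 0.1000]
t=1: π = [0.1077, 0.1846, 0.1231, 0.1692, 0.2846, 0.1308]
t=2: π = [0.1142, 0.1728, 0.1089, 0.1888, 0.2728, 0.1426]
t=3: π = [0.1134, 0.1698, 0.1096, 0.1936, 0.2694, 0.1442]

π = [0.1134, 0.1698, 0.1096, 0.1936, 0.2694, 0.1442]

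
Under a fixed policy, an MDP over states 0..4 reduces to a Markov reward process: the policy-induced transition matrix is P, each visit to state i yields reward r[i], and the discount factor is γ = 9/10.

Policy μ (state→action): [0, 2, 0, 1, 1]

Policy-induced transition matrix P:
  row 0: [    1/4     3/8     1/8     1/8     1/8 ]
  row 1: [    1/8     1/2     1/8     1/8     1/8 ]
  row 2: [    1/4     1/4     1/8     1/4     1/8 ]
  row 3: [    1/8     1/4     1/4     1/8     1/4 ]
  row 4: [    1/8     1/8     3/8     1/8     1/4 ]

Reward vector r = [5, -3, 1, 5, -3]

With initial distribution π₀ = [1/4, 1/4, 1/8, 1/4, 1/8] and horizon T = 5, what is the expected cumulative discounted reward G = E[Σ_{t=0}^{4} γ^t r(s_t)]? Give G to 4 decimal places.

G = 2.3443

t=0: π = [0.2500, 0.2500, 0.1250, 0.2500, 0.1250], E[r] = 1.5000, γ^t·E[r] = 1.500000, running G = 1.500000
t=1: π = [0.1719, 0.3281, 0.1875, 0.1406, 0.1719], E[r] = 0.2500, γ^t·E[r] = 0.225000, running G = 1.725000
t=2: π = [0.1699, 0.3320, 0.1855, 0.1484, 0.1641], E[r] = 0.2891, γ^t·E[r] = 0.234141, running G = 1.959141
t=3: π = [0.1694, 0.3337, 0.1846, 0.1482, 0.1641], E[r] = 0.2793, γ^t·E[r] = 0.203607, running G = 2.162748
t=4: π = [0.1693, 0.3341, 0.1845, 0.1481, 0.1640], E[r] = 0.2767, γ^t·E[r] = 0.181565, running G = 2.344313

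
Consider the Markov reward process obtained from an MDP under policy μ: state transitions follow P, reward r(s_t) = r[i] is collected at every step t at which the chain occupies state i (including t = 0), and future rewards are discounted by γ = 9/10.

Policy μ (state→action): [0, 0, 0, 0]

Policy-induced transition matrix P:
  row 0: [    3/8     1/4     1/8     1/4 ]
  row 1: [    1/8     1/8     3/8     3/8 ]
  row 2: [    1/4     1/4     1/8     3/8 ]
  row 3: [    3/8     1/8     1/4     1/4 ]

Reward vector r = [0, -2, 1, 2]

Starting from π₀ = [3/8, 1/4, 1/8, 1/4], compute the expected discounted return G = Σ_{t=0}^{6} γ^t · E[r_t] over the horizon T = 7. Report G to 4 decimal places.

t=0: π = [0.3750, 0.2500, 0.1250, 0.2500], E[r] = 0.1250, γ^t·E[r] = 0.125000, running G = 0.125000
t=1: π = [0.2969, 0.1875, 0.2188, 0.2969], E[r] = 0.4375, γ^t·E[r] = 0.393750, running G = 0.518750
t=2: π = [0.3008, 0.1895, 0.2090, 0.3008], E[r] = 0.4316, γ^t·E[r] = 0.349629, running G = 0.868379
t=3: π = [0.3015, 0.1887, 0.2100, 0.2998], E[r] = 0.4321, γ^t·E[r] = 0.315022, running G = 1.183401
t=4: π = [0.3016, 0.1889, 0.2097, 0.2998], E[r] = 0.4315, γ^t·E[r] = 0.283079, running G = 1.466480
t=5: π = [0.3016, 0.1889, 0.2097, 0.2998], E[r] = 0.4316, γ^t·E[r] = 0.254828, running G = 1.721308
t=6: π = [0.3016, 0.1889, 0.2097, 0.2998], E[r] = 0.4315, γ^t·E[r] = 0.229338, running G = 1.950646

G = 1.9506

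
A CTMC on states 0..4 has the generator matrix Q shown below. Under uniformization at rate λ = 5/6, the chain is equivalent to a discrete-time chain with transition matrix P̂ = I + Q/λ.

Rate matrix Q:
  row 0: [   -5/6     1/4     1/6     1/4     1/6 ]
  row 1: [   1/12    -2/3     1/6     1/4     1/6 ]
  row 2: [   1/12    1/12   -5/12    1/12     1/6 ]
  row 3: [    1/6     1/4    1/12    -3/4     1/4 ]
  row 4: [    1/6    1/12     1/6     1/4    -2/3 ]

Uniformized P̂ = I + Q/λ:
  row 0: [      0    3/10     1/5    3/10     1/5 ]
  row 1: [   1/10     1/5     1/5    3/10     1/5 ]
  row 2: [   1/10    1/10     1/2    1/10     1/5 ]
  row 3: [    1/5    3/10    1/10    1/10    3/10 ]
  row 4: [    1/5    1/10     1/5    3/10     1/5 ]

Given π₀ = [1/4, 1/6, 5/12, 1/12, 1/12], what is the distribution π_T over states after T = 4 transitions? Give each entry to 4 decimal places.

π = [0.1297, 0.1852, 0.2583, 0.2063, 0.2206]

t=0: π = [0.2500, 0.1667, 0.4167, 0.0833, 0.0833]
t=1: π = [0.0917, 0.1833, 0.3167, 0.2000, 0.2083]
t=2: π = [0.1317, 0.1767, 0.2750, 0.1967, 0.2200]
t=3: π = [0.1285, 0.1833, 0.2628, 0.2057, 0.2197]
t=4: π = [0.1297, 0.1852, 0.2583, 0.2063, 0.2206]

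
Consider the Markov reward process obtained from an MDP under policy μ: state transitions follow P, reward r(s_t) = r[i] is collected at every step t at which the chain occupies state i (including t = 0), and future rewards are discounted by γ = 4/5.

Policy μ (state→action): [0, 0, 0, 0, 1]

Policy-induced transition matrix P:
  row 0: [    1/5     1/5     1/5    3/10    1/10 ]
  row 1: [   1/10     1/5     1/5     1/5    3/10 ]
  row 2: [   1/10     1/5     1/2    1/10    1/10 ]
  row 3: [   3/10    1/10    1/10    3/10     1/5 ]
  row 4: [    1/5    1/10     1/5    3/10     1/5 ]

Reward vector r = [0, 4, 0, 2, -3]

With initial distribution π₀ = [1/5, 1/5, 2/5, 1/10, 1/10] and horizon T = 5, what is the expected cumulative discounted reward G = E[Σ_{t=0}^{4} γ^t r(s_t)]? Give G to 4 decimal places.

G = 2.1231

t=0: π = [0.2000, 0.2000, 0.4000, 0.1000, 0.1000], E[r] = 0.7000, γ^t·E[r] = 0.700000, running G = 0.700000
t=1: π = [0.1500, 0.1800, 0.3100, 0.2000, 0.1600], E[r] = 0.6400, γ^t·E[r] = 0.512000, running G = 1.212000
t=2: π = [0.1710, 0.1640, 0.2730, 0.2200, 0.1720], E[r] = 0.5800, γ^t·E[r] = 0.371200, running G = 1.583200
t=3: π = [0.1783, 0.1608, 0.2599, 0.2290, 0.1720], E[r] = 0.5852, γ^t·E[r] = 0.299622, running G = 1.882822
t=4: π = [0.1808, 0.1599, 0.2551, 0.2319, 0.1723], E[r] = 0.5867, γ^t·E[r] = 0.240312, running G = 2.123135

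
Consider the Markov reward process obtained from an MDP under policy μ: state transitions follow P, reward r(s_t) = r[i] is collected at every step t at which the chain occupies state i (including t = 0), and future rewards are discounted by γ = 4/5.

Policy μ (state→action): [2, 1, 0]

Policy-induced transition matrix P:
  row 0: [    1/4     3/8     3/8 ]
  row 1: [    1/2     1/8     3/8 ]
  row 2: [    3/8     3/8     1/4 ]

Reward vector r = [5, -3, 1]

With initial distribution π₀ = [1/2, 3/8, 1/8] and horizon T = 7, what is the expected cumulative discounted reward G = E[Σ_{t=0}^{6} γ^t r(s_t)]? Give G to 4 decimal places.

G = 5.2627

t=0: π = [0.5000, 0.3750, 0.1250], E[r] = 1.5000, γ^t·E[r] = 1.500000, running G = 1.500000
t=1: π = [0.3594, 0.2813, 0.3594], E[r] = 1.3125, γ^t·E[r] = 1.050000, running G = 2.550000
t=2: π = [0.3652, 0.3047, 0.3301], E[r] = 1.2422, γ^t·E[r] = 0.795000, running G = 3.345000
t=3: π = [0.3674, 0.2988, 0.3337], E[r] = 1.2744, γ^t·E[r] = 0.652500, running G = 3.997500
t=4: π = [0.3664, 0.3003, 0.3333], E[r] = 1.2645, γ^t·E[r] = 0.517950, running G = 4.515450
t=5: π = [0.3667, 0.2999, 0.3333], E[r] = 1.2672, γ^t·E[r] = 0.415245, running G = 4.930695
t=6: π = [0.3666, 0.3000, 0.3333], E[r] = 1.2665, γ^t·E[r] = 0.332012, running G = 5.262707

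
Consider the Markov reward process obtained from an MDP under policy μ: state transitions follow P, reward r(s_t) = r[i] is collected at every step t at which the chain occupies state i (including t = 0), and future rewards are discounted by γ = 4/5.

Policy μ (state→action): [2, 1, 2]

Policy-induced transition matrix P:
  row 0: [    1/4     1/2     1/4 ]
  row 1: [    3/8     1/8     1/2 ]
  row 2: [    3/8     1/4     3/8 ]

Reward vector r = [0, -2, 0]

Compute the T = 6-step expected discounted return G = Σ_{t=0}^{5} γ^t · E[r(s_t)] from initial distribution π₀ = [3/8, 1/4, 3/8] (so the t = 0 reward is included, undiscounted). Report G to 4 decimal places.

t=0: π = [0.3750, 0.2500, 0.3750], E[r] = -0.5000, γ^t·E[r] = -0.500000, running G = -0.500000
t=1: π = [0.3281, 0.3125, 0.3594], E[r] = -0.6250, γ^t·E[r] = -0.500000, running G = -1.000000
t=2: π = [0.3340, 0.2930, 0.3730], E[r] = -0.5859, γ^t·E[r] = -0.375000, running G = -1.375000
t=3: π = [0.3333, 0.2969, 0.3699], E[r] = -0.5938, γ^t·E[r] = -0.304000, running G = -1.679000
t=4: π = [0.3333, 0.2962, 0.3705], E[r] = -0.5924, γ^t·E[r] = -0.242650, running G = -1.921650
t=5: π = [0.3333, 0.2963, 0.3704], E[r] = -0.5926, γ^t·E[r] = -0.194190, running G = -2.115840

G = -2.1158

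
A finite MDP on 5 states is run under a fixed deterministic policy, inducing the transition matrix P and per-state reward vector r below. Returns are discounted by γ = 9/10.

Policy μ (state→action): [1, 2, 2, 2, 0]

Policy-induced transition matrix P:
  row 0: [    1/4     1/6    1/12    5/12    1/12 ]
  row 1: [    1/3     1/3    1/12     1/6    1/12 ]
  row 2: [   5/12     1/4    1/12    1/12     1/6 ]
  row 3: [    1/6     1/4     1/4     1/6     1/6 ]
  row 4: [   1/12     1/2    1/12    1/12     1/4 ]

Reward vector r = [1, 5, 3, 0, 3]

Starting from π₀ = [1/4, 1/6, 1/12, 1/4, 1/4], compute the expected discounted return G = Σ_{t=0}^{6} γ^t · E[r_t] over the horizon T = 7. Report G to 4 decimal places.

t=0: π = [0.2500, 0.1667, 0.0833, 0.2500, 0.2500], E[r] = 2.0833, γ^t·E[r] = 2.083333, running G = 2.083333
t=1: π = [0.2153, 0.3056, 0.1250, 0.2014, 0.1528], E[r] = 2.5764, γ^t·E[r] = 2.318750, running G = 4.402083
t=2: π = [0.2541, 0.2957, 0.1169, 0.1973, 0.1360], E[r] = 2.4913, γ^t·E[r] = 2.017969, running G = 6.420052
t=3: π = [0.2550, 0.2875, 0.1162, 0.2091, 0.1322], E[r] = 2.4376, γ^t·E[r] = 1.777008, running G = 8.197060
t=4: π = [0.2539, 0.2858, 0.1182, 0.2097, 0.1325], E[r] = 2.4346, γ^t·E[r] = 1.597343, running G = 9.794403
t=5: π = [0.2540, 0.2858, 0.1183, 0.2092, 0.1327], E[r] = 2.4359, γ^t·E[r] = 1.438377, running G = 11.232780
t=6: π = [0.2540, 0.2858, 0.1182, 0.2092, 0.1328], E[r] = 2.4360, γ^t·E[r] = 1.294604, running G = 12.527384

G = 12.5274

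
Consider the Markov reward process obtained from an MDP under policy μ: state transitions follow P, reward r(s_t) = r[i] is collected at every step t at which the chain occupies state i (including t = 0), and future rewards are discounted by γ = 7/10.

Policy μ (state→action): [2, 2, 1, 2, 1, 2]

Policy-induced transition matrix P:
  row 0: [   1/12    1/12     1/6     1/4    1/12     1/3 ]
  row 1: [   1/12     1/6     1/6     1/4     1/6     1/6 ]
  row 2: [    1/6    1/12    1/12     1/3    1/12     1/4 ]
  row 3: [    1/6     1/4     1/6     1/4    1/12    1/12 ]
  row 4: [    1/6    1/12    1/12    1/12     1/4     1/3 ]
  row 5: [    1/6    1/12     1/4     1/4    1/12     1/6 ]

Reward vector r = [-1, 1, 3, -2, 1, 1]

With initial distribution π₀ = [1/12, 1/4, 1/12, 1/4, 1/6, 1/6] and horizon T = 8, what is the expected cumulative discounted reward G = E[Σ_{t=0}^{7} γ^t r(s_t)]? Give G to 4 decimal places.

G = 0.9358

t=0: π = [0.0833, 0.2500, 0.0833, 0.2500, 0.1667, 0.1667], E[r] = 0.2500, γ^t·E[r] = 0.250000, running G = 0.250000
t=1: π = [0.1389, 0.1458, 0.1597, 0.2292, 0.1319, 0.1944], E[r] = 0.3542, γ^t·E[r] = 0.247917, running G = 0.497917
t=2: π = [0.1429, 0.1337, 0.1586, 0.2413, 0.1175, 0.2060], E[r] = 0.3073, γ^t·E[r] = 0.150573, running G = 0.648490
t=3: π = [0.1436, 0.1347, 0.1608, 0.2436, 0.1141, 0.2032], E[r] = 0.3035, γ^t·E[r] = 0.104111, running G = 0.752600
t=4: π = [0.1435, 0.1352, 0.1607, 0.2444, 0.1136, 0.2027], E[r] = 0.3013, γ^t·E[r] = 0.072330, running G = 0.824931
t=5: π = [0.1434, 0.1353, 0.1607, 0.2445, 0.1135, 0.2025], E[r] = 0.3011, γ^t·E[r] = 0.050610, running G = 0.875541
t=6: π = [0.1434, 0.1354, 0.1607, 0.2445, 0.1135, 0.2025], E[r] = 0.3011, γ^t·E[r] = 0.035424, running G = 0.910965
t=7: π = [0.1434, 0.1354, 0.1607, 0.2445, 0.1135, 0.2025], E[r] = 0.3011, γ^t·E[r] = 0.024797, running G = 0.935763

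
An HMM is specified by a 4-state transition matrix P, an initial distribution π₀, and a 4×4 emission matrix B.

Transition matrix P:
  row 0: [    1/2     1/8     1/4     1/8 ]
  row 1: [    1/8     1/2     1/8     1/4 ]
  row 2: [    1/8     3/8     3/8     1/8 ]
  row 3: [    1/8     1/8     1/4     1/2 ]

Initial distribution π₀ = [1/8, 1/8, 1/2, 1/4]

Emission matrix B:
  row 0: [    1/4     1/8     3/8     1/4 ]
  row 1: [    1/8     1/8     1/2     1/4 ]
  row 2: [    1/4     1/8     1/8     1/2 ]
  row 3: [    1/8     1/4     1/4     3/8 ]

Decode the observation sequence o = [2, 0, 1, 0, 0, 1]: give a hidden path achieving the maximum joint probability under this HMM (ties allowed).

path = [0, 0, 0, 0, 0, 0]

t=0: δ = [4.688e-02, 6.250e-02, 6.250e-02, 6.250e-02]  (obs o_0=2)
t=1: δ = [5.859e-03, 3.906e-03, 5.859e-03, 3.906e-03]  ψ = [0, 1, 2, 3]  (obs o_1=0)
t=2: δ = [3.662e-04, 2.747e-04, 2.747e-04, 4.883e-04]  ψ = [0, 2, 2, 3]  (obs o_2=1)
t=3: δ = [4.578e-05, 1.717e-05, 3.052e-05, 3.052e-05]  ψ = [0, 1, 3, 3]  (obs o_3=0)
t=4: δ = [5.722e-06, 1.431e-06, 2.861e-06, 1.907e-06]  ψ = [0, 2, 0, 3]  (obs o_4=0)
t=5: δ = [3.576e-07, 1.341e-07, 1.788e-07, 2.384e-07]  ψ = [0, 2, 0, 3]  (obs o_5=1)
backtrack: best end state = 0; path = [0, 0, 0, 0, 0, 0]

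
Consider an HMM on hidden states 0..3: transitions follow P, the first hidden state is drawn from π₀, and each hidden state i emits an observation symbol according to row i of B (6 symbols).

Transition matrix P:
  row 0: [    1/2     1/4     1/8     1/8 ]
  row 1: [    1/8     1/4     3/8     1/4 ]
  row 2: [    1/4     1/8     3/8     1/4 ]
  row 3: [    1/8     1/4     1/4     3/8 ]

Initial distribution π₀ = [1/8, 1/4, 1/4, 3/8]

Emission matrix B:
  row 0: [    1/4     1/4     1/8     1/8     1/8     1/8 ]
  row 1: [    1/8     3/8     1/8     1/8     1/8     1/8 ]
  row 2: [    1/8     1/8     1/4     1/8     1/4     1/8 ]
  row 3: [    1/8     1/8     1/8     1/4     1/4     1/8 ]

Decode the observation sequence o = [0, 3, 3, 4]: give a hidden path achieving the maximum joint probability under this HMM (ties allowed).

path = [3, 3, 3, 3]

t=0: δ = [3.125e-02, 3.125e-02, 3.125e-02, 4.688e-02]  (obs o_0=0)
t=1: δ = [1.953e-03, 1.465e-03, 1.465e-03, 4.395e-03]  ψ = [0, 3, 1, 3]  (obs o_1=3)
t=2: δ = [1.221e-04, 1.373e-04, 1.373e-04, 4.120e-04]  ψ = [0, 3, 3, 3]  (obs o_2=3)
t=3: δ = [7.629e-06, 1.287e-05, 2.575e-05, 3.862e-05]  ψ = [0, 3, 3, 3]  (obs o_3=4)
backtrack: best end state = 3; path = [3, 3, 3, 3]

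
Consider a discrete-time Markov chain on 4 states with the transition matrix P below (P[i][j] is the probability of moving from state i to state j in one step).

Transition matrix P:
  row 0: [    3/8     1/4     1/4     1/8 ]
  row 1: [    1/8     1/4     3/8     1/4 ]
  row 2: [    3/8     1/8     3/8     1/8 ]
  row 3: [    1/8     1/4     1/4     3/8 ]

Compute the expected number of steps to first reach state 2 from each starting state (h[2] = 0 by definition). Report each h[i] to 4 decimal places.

First-step conditioning: h[2] = 0; for i ≠ 2, h[i] = 1 + Σ_k P[i][k]·h[k].
  h[0] = 1 + 3/8·h[0] + 1/4·h[1] + 1/8·h[3]
  h[1] = 1 + 1/8·h[0] + 1/4·h[1] + 1/4·h[3]
  h[3] = 1 + 1/8·h[0] + 1/4·h[1] + 3/8·h[3]
Solving the 3×3 linear system over states ≠ 2 gives exactly h = [32/9, 28/9, 0, 32/9] (h[2] = 0 is the target).

h = [3.5556, 3.1111, 0.0000, 3.5556]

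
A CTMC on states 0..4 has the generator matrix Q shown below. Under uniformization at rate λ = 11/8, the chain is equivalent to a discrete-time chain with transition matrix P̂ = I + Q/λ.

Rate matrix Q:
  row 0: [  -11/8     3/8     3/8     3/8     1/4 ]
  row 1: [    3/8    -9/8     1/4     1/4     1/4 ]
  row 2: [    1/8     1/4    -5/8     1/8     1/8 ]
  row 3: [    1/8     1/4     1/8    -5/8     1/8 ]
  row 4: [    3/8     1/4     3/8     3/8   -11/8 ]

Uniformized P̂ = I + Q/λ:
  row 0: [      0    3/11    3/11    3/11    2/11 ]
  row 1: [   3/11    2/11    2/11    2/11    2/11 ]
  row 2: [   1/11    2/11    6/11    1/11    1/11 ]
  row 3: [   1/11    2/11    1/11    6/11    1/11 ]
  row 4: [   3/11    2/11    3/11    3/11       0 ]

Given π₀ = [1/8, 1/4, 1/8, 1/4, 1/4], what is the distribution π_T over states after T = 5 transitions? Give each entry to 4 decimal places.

π = [0.1342, 0.1940, 0.2794, 0.2818, 0.1106]

t=0: π = [0.1250, 0.2500, 0.1250, 0.2500, 0.2500]
t=1: π = [0.1705, 0.1932, 0.2386, 0.2955, 0.1023]
t=2: π = [0.1291, 0.1973, 0.2665, 0.2924, 0.1147]
t=3: π = [0.1359, 0.1936, 0.2743, 0.2861, 0.1102]
t=4: π = [0.1338, 0.1942, 0.2779, 0.2833, 0.1108]
t=5: π = [0.1342, 0.1940, 0.2794, 0.2818, 0.1106]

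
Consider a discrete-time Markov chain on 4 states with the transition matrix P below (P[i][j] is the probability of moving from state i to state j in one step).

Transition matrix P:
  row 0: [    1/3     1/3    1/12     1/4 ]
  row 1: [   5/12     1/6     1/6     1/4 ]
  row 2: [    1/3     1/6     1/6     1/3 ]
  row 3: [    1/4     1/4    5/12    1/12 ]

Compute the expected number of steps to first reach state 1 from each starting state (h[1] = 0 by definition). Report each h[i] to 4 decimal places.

h = [3.5019, 0.0000, 4.1790, 3.9455]

First-step conditioning: h[1] = 0; for i ≠ 1, h[i] = 1 + Σ_k P[i][k]·h[k].
  h[0] = 1 + 1/3·h[0] + 1/12·h[2] + 1/4·h[3]
  h[2] = 1 + 1/3·h[0] + 1/6·h[2] + 1/3·h[3]
  h[3] = 1 + 1/4·h[0] + 5/12·h[2] + 1/12·h[3]
Solving the 3×3 linear system over states ≠ 1 gives exactly h = [900/257, 0, 1074/257, 1014/257] (h[1] = 0 is the target).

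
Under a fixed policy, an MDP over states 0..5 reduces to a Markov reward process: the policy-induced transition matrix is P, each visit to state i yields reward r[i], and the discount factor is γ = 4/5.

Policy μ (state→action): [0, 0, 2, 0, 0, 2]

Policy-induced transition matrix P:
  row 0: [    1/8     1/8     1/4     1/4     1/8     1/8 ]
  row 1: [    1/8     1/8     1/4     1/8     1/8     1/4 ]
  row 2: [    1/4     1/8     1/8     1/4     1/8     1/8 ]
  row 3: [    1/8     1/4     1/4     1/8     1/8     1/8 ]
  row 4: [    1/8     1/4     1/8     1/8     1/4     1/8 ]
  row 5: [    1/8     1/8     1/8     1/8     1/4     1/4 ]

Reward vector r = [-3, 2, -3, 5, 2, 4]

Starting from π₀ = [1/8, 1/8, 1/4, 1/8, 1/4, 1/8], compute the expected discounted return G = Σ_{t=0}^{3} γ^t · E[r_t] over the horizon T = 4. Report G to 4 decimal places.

G = 3.0396

t=0: π = [0.1250, 0.1250, 0.2500, 0.1250, 0.2500, 0.1250], E[r] = 0.7500, γ^t·E[r] = 0.750000, running G = 0.750000
t=1: π = [0.1563, 0.1719, 0.1719, 0.1719, 0.1719, 0.1563], E[r] = 1.1875, γ^t·E[r] = 0.950000, running G = 1.700000
t=2: π = [0.1465, 0.1680, 0.1875, 0.1660, 0.1660, 0.1660], E[r] = 1.1602, γ^t·E[r] = 0.742500, running G = 2.442500
t=3: π = [0.1484, 0.1665, 0.1851, 0.1667, 0.1665, 0.1667], E[r] = 1.1663, γ^t·E[r] = 0.597125, running G = 3.039625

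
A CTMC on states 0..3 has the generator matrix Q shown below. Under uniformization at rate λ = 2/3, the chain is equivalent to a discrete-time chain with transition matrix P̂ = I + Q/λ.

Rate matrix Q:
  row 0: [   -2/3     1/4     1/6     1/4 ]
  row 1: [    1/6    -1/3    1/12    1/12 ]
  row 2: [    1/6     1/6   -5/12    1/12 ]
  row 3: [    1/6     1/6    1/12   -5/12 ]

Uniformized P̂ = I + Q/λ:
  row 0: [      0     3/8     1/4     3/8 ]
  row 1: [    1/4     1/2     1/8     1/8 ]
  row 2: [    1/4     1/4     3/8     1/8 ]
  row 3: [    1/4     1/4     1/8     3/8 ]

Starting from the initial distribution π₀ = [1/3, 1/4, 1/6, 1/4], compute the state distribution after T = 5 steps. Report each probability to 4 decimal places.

π = [0.1999, 0.3666, 0.2000, 0.2335]

t=0: π = [0.3333, 0.2500, 0.1667, 0.2500]
t=1: π = [0.1667, 0.3542, 0.2083, 0.2708]
t=2: π = [0.2083, 0.3594, 0.1979, 0.2344]
t=3: π = [0.1979, 0.3659, 0.2005, 0.2357]
t=4: π = [0.2005, 0.3662, 0.1999, 0.2334]
t=5: π = [0.1999, 0.3666, 0.2000, 0.2335]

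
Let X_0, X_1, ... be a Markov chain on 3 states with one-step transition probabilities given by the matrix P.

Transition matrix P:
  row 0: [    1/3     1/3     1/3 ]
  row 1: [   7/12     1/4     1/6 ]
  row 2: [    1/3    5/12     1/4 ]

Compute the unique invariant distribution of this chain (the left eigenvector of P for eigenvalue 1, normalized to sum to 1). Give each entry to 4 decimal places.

Balance equations π_j = Σ_i π_i·P[i][j]:
  π_0 = 1/3·π_0 + 7/12·π_1 + 1/3·π_2
  π_1 = 1/3·π_0 + 1/4·π_1 + 5/12·π_2
  normalize: π_0 + π_1 + π_2 = 1
Solving the linear system gives exactly π = [71/171, 56/171, 44/171].

π = [0.4152, 0.3275, 0.2573]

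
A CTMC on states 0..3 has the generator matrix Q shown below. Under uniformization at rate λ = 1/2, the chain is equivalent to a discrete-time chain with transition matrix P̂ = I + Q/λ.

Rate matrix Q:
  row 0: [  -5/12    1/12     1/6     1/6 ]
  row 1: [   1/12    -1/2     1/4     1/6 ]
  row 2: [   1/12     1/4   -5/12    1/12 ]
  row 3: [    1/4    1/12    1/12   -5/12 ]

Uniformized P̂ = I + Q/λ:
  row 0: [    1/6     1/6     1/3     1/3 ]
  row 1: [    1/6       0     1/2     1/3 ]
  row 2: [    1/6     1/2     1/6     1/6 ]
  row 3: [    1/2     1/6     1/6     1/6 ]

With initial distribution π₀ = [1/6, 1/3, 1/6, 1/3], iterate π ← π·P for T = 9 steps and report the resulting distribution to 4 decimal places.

π = [0.2484, 0.2235, 0.2827, 0.2454]

t=0: π = [0.1667, 0.3333, 0.1667, 0.3333]
t=1: π = [0.2778, 0.1667, 0.3056, 0.2500]
t=2: π = [0.2500, 0.2407, 0.2685, 0.2407]
t=3: π = [0.2469, 0.2160, 0.2886, 0.2485]
t=4: π = [0.2495, 0.2269, 0.2798, 0.2438]
t=5: π = [0.2479, 0.2221, 0.2839, 0.2461]
t=6: π = [0.2487, 0.2243, 0.2820, 0.2450]
t=7: π = [0.2483, 0.2233, 0.2829, 0.2455]
t=8: π = [0.2485, 0.2237, 0.2825, 0.2453]
t=9: π = [0.2484, 0.2235, 0.2827, 0.2454]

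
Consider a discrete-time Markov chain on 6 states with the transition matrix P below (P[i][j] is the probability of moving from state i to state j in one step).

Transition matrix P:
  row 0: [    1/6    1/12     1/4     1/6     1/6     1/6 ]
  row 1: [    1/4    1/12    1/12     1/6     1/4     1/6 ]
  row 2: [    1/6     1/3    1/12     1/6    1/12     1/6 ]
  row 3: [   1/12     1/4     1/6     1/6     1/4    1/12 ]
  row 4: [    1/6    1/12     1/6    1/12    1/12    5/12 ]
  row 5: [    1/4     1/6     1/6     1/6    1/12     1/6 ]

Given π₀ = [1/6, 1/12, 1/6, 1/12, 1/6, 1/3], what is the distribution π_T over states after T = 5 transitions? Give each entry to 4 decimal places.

t=0: π = [0.1667, 0.0833, 0.1667, 0.0833, 0.1667, 0.3333]
t=1: π = [0.1944, 0.1667, 0.1597, 0.1528, 0.1250, 0.2014]
t=2: π = [0.1846, 0.1655, 0.1557, 0.1563, 0.1528, 0.1852]
t=3: π = [0.1829, 0.1637, 0.1553, 0.1539, 0.1523, 0.1918]
t=4: π = [0.1835, 0.1638, 0.1553, 0.1540, 0.1515, 0.1919]
t=5: π = [0.1835, 0.1638, 0.1554, 0.1540, 0.1516, 0.1917]

π = [0.1835, 0.1638, 0.1554, 0.1540, 0.1516, 0.1917]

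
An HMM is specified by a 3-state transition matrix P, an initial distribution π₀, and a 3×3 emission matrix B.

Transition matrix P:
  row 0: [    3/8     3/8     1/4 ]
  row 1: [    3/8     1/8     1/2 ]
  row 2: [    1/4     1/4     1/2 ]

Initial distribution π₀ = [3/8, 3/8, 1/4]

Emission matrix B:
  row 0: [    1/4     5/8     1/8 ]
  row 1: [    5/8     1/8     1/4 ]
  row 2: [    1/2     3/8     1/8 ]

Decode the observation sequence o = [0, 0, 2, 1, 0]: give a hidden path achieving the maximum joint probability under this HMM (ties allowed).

t=0: δ = [9.375e-02, 2.344e-01, 1.250e-01]  (obs o_0=0)
t=1: δ = [2.197e-02, 2.197e-02, 5.859e-02]  ψ = [1, 0, 1]  (obs o_1=0)
t=2: δ = [1.831e-03, 3.662e-03, 3.662e-03]  ψ = [2, 2, 2]  (obs o_2=2)
t=3: δ = [8.583e-04, 1.144e-04, 6.866e-04]  ψ = [1, 2, 1]  (obs o_3=1)
t=4: δ = [8.047e-05, 2.012e-04, 1.717e-04]  ψ = [0, 0, 2]  (obs o_4=0)
backtrack: best end state = 1; path = [1, 2, 1, 0, 1]

path = [1, 2, 1, 0, 1]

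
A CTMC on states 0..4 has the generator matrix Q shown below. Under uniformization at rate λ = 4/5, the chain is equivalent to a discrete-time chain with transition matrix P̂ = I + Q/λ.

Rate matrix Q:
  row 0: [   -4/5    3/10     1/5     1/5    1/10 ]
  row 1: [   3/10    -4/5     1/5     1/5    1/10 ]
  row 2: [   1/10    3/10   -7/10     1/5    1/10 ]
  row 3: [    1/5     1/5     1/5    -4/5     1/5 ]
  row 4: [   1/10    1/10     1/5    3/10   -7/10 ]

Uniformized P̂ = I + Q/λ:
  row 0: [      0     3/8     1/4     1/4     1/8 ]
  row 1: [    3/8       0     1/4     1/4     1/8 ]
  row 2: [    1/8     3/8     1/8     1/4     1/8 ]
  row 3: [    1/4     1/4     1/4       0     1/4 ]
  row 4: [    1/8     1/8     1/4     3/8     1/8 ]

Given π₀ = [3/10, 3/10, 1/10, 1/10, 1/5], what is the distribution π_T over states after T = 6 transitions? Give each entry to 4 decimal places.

t=0: π = [0.3000, 0.3000, 0.1000, 0.1000, 0.2000]
t=1: π = [0.1750, 0.2000, 0.2375, 0.2500, 0.1375]
t=2: π = [0.1844, 0.2344, 0.2203, 0.2047, 0.1563]
t=3: π = [0.1861, 0.2225, 0.2225, 0.2184, 0.1506]
t=4: π = [0.1846, 0.2266, 0.2222, 0.2142, 0.1523]
t=5: π = [0.1854, 0.2252, 0.2222, 0.2155, 0.1518]
t=6: π = [0.1851, 0.2257, 0.2222, 0.2151, 0.1519]

π = [0.1851, 0.2257, 0.2222, 0.2151, 0.1519]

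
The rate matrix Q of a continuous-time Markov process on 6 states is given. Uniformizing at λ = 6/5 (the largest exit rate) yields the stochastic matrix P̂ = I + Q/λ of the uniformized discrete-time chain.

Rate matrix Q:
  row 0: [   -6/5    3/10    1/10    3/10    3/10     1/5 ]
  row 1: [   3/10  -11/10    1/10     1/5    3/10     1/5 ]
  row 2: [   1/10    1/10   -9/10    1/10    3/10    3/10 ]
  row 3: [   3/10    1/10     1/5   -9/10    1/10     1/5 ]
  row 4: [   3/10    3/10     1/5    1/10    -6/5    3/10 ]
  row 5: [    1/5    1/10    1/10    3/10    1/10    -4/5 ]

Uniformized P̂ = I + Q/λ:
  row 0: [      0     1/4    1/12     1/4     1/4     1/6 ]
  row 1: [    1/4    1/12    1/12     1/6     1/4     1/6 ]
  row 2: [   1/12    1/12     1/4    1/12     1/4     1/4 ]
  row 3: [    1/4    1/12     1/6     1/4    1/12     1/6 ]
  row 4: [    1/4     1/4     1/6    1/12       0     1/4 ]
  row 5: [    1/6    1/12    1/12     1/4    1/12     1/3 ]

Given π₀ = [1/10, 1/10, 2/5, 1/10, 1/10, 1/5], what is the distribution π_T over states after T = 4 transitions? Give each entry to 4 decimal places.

t=0: π = [0.1000, 0.1000, 0.4000, 0.1000, 0.1000, 0.2000]
t=1: π = [0.1417, 0.1167, 0.1667, 0.1583, 0.1750, 0.2417]
t=2: π = [0.1667, 0.1361, 0.1389, 0.1833, 0.1396, 0.2354]
t=3: π = [0.1656, 0.1344, 0.1334, 0.1922, 0.1453, 0.2291]
t=4: π = [0.1673, 0.1351, 0.1337, 0.1924, 0.1434, 0.2281]

π = [0.1673, 0.1351, 0.1337, 0.1924, 0.1434, 0.2281]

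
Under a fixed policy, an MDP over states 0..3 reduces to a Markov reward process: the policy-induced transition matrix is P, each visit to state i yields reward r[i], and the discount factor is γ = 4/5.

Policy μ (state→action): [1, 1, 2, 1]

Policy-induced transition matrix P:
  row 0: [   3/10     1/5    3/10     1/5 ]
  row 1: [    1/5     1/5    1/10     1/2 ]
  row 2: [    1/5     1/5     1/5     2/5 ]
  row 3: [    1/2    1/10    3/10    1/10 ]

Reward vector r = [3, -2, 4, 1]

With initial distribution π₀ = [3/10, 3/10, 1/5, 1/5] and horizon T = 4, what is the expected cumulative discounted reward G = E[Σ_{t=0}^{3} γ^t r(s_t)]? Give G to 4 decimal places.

t=0: π = [0.3000, 0.3000, 0.2000, 0.2000], E[r] = 1.3000, γ^t·E[r] = 1.300000, running G = 1.300000
t=1: π = [0.2900, 0.1800, 0.2200, 0.3100], E[r] = 1.7000, γ^t·E[r] = 1.360000, running G = 2.660000
t=2: π = [0.3220, 0.1690, 0.2420, 0.2670], E[r] = 1.8630, γ^t·E[r] = 1.192320, running G = 3.852320
t=3: π = [0.3123, 0.1733, 0.2420, 0.2724], E[r] = 1.8307, γ^t·E[r] = 0.937318, running G = 4.789638

G = 4.7896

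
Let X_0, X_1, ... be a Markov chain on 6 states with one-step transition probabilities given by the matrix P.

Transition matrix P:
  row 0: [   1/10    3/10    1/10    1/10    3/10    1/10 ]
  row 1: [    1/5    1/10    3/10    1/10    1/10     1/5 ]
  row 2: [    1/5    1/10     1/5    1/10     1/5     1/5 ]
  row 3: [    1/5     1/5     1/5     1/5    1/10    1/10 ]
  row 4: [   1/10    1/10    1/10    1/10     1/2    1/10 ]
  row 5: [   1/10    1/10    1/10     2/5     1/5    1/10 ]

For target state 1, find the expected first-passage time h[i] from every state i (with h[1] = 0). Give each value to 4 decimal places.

h = [5.6981, 0.0000, 6.9320, 6.1518, 7.1227, 6.8314]

First-step conditioning: h[1] = 0; for i ≠ 1, h[i] = 1 + Σ_k P[i][k]·h[k].
  h[0] = 1 + 1/10·h[0] + 1/10·h[2] + 1/10·h[3] + 3/10·h[4] + 1/10·h[5]
  h[2] = 1 + 1/5·h[0] + 1/5·h[2] + 1/10·h[3] + 1/5·h[4] + 1/5·h[5]
  h[3] = 1 + 1/5·h[0] + 1/5·h[2] + 1/5·h[3] + 1/10·h[4] + 1/10·h[5]
  h[4] = 1 + 1/10·h[0] + 1/10·h[2] + 1/10·h[3] + 1/2·h[4] + 1/10·h[5]
  h[5] = 1 + 1/10·h[0] + 1/10·h[2] + 2/5·h[3] + 1/5·h[4] + 1/10·h[5]
Solving the 5×5 linear system over states ≠ 1 gives exactly h = [6456/1133, 0, 714/103, 6970/1133, 8070/1133, 7740/1133] (h[1] = 0 is the target).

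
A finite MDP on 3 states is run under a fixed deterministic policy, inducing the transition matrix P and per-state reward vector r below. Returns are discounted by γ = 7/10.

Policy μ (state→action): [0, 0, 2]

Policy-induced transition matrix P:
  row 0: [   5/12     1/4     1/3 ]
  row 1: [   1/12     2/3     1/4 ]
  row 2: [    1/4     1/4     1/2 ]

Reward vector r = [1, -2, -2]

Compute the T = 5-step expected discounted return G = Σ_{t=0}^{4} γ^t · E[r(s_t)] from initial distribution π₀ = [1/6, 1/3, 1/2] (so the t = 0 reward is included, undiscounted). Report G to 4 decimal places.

t=0: π = [0.1667, 0.3333, 0.5000], E[r] = -1.5000, γ^t·E[r] = -1.500000, running G = -1.500000
t=1: π = [0.2222, 0.3889, 0.3889], E[r] = -1.3333, γ^t·E[r] = -0.933333, running G = -2.433333
t=2: π = [0.2222, 0.4120, 0.3657], E[r] = -1.3333, γ^t·E[r] = -0.653333, running G = -3.086667
t=3: π = [0.2184, 0.4217, 0.3600], E[r] = -1.3449, γ^t·E[r] = -0.461303, running G = -3.547970
t=4: π = [0.2161, 0.4257, 0.3582], E[r] = -1.3517, γ^t·E[r] = -0.324533, running G = -3.872503

G = -3.8725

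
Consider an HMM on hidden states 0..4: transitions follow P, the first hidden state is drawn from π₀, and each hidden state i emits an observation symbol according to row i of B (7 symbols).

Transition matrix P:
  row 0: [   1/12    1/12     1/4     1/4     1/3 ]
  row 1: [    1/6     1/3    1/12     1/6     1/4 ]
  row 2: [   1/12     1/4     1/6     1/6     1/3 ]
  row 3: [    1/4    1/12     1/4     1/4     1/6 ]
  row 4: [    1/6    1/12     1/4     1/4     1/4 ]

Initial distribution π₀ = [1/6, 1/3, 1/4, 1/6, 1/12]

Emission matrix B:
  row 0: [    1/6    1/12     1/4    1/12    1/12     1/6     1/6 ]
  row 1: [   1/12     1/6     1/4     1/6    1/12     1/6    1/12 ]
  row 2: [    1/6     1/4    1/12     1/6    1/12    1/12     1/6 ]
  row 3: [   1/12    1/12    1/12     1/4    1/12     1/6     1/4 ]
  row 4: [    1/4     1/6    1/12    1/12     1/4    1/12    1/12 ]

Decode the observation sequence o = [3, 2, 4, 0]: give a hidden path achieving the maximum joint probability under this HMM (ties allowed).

path = [1, 1, 4, 4]

t=0: δ = [1.389e-02, 5.556e-02, 4.167e-02, 4.167e-02, 6.944e-03]  (obs o_0=3)
t=1: δ = [2.604e-03, 4.630e-03, 8.681e-04, 8.681e-04, 1.157e-03]  ψ = [3, 1, 3, 3, 1]  (obs o_1=2)
t=2: δ = [6.430e-05, 1.286e-04, 5.425e-05, 6.430e-05, 2.894e-04]  ψ = [1, 1, 0, 1, 1]  (obs o_2=4)
t=3: δ = [8.038e-06, 3.572e-06, 1.206e-05, 6.028e-06, 1.808e-05]  ψ = [4, 1, 4, 4, 4]  (obs o_3=0)
backtrack: best end state = 4; path = [1, 1, 4, 4]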